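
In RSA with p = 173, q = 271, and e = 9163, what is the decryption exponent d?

16867

φ(n) = (p−1)(q−1) = 172·270 = 46440.
Need d with 9163·d ≡ 1 (mod 46440). Apply the extended Euclidean algorithm:
46440 = 5*9163 + 625
9163 = 14*625 + 413
625 = 1*413 + 212
413 = 1*212 + 201
212 = 1*201 + 11
201 = 18*11 + 3
11 = 3*3 + 2
3 = 1*2 + 1
2 = 2*1 + 0
Back-substitute:
1 = 3 − 2
1 = −11 + 4·3
1 = 4·201 − 73·11
1 = −73·212 + 77·201
1 = 77·413 − 150·212
1 = −150·625 + 227·413
1 = 227·9163 − 3328·625
1 = −3328·46440 + 16867·9163
So 9163·16867 ≡ 1 (mod 46440), hence d = 16867.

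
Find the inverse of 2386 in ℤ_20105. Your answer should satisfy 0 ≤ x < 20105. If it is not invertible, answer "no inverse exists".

19591

Apply the Euclidean algorithm to 20105 and 2386:
20105 = 8*2386 + 1017
2386 = 2*1017 + 352
1017 = 2*352 + 313
352 = 1*313 + 39
313 = 8*39 + 1
39 = 39*1 + 0
Since gcd(2386, 20105) = 1, back-substitute to write 1 as a combination:
1 = 313 − 8·39
1 = −8·352 + 9·313
1 = 9·1017 − 26·352
1 = −26·2386 + 61·1017
1 = 61·20105 − 514·2386
Hence 2386⁻¹ ≡ -514 ≡ 19591 (mod 20105).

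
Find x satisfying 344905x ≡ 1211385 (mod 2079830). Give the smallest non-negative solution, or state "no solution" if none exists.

98693

First find gcd(344905, 2079830):
2079830 = 6*344905 + 10400
344905 = 33*10400 + 1705
10400 = 6*1705 + 170
1705 = 10*170 + 5
170 = 34*5 + 0
gcd = 5 and 5 | 1211385, so solutions exist. Divide through by 5: 68981x ≡ 242277 (mod 415966).
Now find 68981⁻¹ mod 415966:
415966 = 6·68981 + 2080
68981 = 33·2080 + 341
2080 = 6·341 + 34
341 = 10·34 + 1
34 = 34·1 + 0
Back-substitute:
1 = 341 − 10·34
1 = −10·2080 + 61·341
1 = 61·68981 − 2023·2080
1 = −2023·415966 + 12199·68981
So 68981⁻¹ ≡ 12199 (mod 415966).
Then x ≡ 12199·242277 ≡ 98693 (mod 415966); the smallest non-negative solution is x = 98693.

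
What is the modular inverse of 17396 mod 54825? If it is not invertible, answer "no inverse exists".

Extended Euclidean algorithm:
54825 = 3·17396 + 2637
17396 = 6·2637 + 1574
2637 = 1·1574 + 1063
1574 = 1·1063 + 511
1063 = 2·511 + 41
511 = 12·41 + 19
41 = 2·19 + 3
19 = 6·3 + 1
3 = 3·1 + 0
The gcd is 1. Working backward:
1 = 19 − 6·3
1 = −6·41 + 13·19
1 = 13·511 − 162·41
1 = −162·1063 + 337·511
1 = 337·1574 − 499·1063
1 = −499·2637 + 836·1574
1 = 836·17396 − 5515·2637
1 = −5515·54825 + 17381·17396
So 17396·17381 ≡ 1 (mod 54825).

17381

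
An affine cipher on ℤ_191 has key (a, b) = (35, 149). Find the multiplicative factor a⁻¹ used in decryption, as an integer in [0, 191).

131

gcd(191, 35) by repeated division:
191 = 5·35 + 16
35 = 2·16 + 3
16 = 5·3 + 1
3 = 3·1 + 0
Since gcd(35, 191) = 1, back-substitute to write 1 as a combination:
1 = 16 − 5·3
1 = −5·35 + 11·16
1 = 11·191 − 60·35
So 35·(-60) ≡ 1 (mod 191), and -60 ≡ 131 (mod 191).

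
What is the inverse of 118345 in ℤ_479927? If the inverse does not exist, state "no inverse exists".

Apply the Euclidean algorithm to 479927 and 118345:
479927 = 4·118345 + 6547
118345 = 18·6547 + 499
6547 = 13·499 + 60
499 = 8·60 + 19
60 = 3·19 + 3
19 = 6·3 + 1
3 = 3·1 + 0
The gcd is 1. Working backward:
1 = 19 − 6·3
1 = −6·60 + 19·19
1 = 19·499 − 158·60
1 = −158·6547 + 2073·499
1 = 2073·118345 − 37472·6547
1 = −37472·479927 + 151961·118345
So 118345·151961 ≡ 1 (mod 479927).

151961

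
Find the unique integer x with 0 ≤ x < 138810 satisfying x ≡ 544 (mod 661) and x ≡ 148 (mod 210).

Write x = 544 + 661·k. Then 661·k ≡ 148 − 544 ≡ 24 (mod 210).
Need 661⁻¹ mod 210. Extended Euclid on (210, 31):
210 = 6×31 + 24
31 = 1×24 + 7
24 = 3×7 + 3
7 = 2×3 + 1
3 = 3×1 + 0
Back-substitute:
1 = 7 − 2·3
1 = −2·24 + 7·7
1 = 7·31 − 9·24
1 = −9·210 + 61·31
661⁻¹ ≡ 61 (mod 210), so k ≡ 61·24 ≡ 204 (mod 210).
x = 544 + 661·204 = 135388.

135388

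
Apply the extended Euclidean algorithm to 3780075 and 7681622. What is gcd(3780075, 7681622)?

13

Repeated division:
7681622 = 2×3780075 + 121472
3780075 = 31×121472 + 14443
121472 = 8×14443 + 5928
14443 = 2×5928 + 2587
5928 = 2×2587 + 754
2587 = 3×754 + 325
754 = 2×325 + 104
325 = 3×104 + 13
104 = 8×13 + 0
gcd(3780075, 7681622) = 13.
Working backward:
13 = 325 − 3·104
13 = −3·754 + 7·325
13 = 7·2587 − 24·754
13 = −24·5928 + 55·2587
13 = 55·14443 − 134·5928
13 = −134·121472 + 1127·14443
13 = 1127·3780075 − 35071·121472
13 = −35071·7681622 + 71269·3780075
So 13 = (-35071)·7681622 + (71269)·3780075.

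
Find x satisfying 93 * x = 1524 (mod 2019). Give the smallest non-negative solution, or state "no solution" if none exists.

First find gcd(93, 2019):
2019 = 21·93 + 66
93 = 1·66 + 27
66 = 2·27 + 12
27 = 2·12 + 3
12 = 4·3 + 0
gcd = 3 and 3 | 1524, so solutions exist. Divide through by 3: 31x ≡ 508 (mod 673).
Now find 31⁻¹ mod 673:
673 = 21*31 + 22
31 = 1*22 + 9
22 = 2*9 + 4
9 = 2*4 + 1
4 = 4*1 + 0
Back-substitute:
1 = 9 − 2·4
1 = −2·22 + 5·9
1 = 5·31 − 7·22
1 = −7·673 + 152·31
So 31⁻¹ ≡ 152 (mod 673).
Then x ≡ 152·508 ≡ 494 (mod 673); the smallest non-negative solution is x = 494.

494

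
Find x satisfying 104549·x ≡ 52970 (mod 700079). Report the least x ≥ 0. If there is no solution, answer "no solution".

First find gcd(104549, 700079):
700079 = 6×104549 + 72785
104549 = 1×72785 + 31764
72785 = 2×31764 + 9257
31764 = 3×9257 + 3993
9257 = 2×3993 + 1271
3993 = 3×1271 + 180
1271 = 7×180 + 11
180 = 16×11 + 4
11 = 2×4 + 3
4 = 1×3 + 1
3 = 3×1 + 0
gcd = 1, so a unique solution mod 700079 exists.
Back-substitute for the Bézout coefficients:
1 = 4 − 3
1 = −11 + 3·4
1 = 3·180 − 49·11
1 = −49·1271 + 346·180
1 = 346·3993 − 1087·1271
1 = −1087·9257 + 2520·3993
1 = 2520·31764 − 8647·9257
1 = −8647·72785 + 19814·31764
1 = 19814·104549 − 28461·72785
1 = −28461·700079 + 190580·104549
So 104549·(190580) ≡ 1 (mod 700079), giving 104549⁻¹ ≡ 190580.
x ≡ 104549⁻¹·52970 ≡ 190580·52970 ≡ 583499 (mod 700079).

583499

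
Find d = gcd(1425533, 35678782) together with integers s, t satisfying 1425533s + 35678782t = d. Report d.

1

Repeated division:
35678782 = 25·1425533 + 40457
1425533 = 35·40457 + 9538
40457 = 4·9538 + 2305
9538 = 4·2305 + 318
2305 = 7·318 + 79
318 = 4·79 + 2
79 = 39·2 + 1
2 = 2·1 + 0
gcd(1425533, 35678782) = 1.
Express as a combination:
1 = 79 − 39·2
1 = −39·318 + 157·79
1 = 157·2305 − 1138·318
1 = −1138·9538 + 4709·2305
1 = 4709·40457 − 19974·9538
1 = −19974·1425533 + 703799·40457
1 = 703799·35678782 − 17614949·1425533
So 1 = (703799)·35678782 + (-17614949)·1425533.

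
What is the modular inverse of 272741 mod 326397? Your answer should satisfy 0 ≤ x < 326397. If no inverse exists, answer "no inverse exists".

Extended Euclidean algorithm:
326397 = 1*272741 + 53656
272741 = 5*53656 + 4461
53656 = 12*4461 + 124
4461 = 35*124 + 121
124 = 1*121 + 3
121 = 40*3 + 1
3 = 3*1 + 0
The gcd is 1. Working backward:
1 = 121 − 40·3
1 = −40·124 + 41·121
1 = 41·4461 − 1475·124
1 = −1475·53656 + 17741·4461
1 = 17741·272741 − 90180·53656
1 = −90180·326397 + 107921·272741
So 272741·107921 ≡ 1 (mod 326397).

107921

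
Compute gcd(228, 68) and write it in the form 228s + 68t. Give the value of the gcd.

Repeated division:
228 = 3×68 + 24
68 = 2×24 + 20
24 = 1×20 + 4
20 = 5×4 + 0
gcd(228, 68) = 4.
Back-substituting:
4 = 24 − 20
4 = −68 + 3·24
4 = 3·228 − 10·68
So 4 = (3)·228 + (-10)·68.

4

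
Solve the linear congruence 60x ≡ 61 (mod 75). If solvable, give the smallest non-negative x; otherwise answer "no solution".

gcd(60, 75):
75 = 1*60 + 15
60 = 4*15 + 0
gcd = 15, but 15 ∤ 61, so the congruence has no solution.

no solution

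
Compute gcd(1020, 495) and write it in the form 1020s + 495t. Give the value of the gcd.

15

Apply Euclid's algorithm to 1020 and 495:
1020 = 2×495 + 30
495 = 16×30 + 15
30 = 2×15 + 0
gcd(1020, 495) = 15.
Working backward:
15 = 495 − 16·30
15 = −16·1020 + 33·495
So 15 = (-16)·1020 + (33)·495.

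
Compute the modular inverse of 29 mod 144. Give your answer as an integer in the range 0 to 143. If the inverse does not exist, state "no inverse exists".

Extended Euclidean algorithm:
144 = 4*29 + 28
29 = 1*28 + 1
28 = 28*1 + 0
The gcd is 1. Working backward:
1 = 29 − 28
1 = −144 + 5·29
So 29·5 ≡ 1 (mod 144).

5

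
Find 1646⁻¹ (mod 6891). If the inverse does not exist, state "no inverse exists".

2918

Apply the Euclidean algorithm to 6891 and 1646:
6891 = 4*1646 + 307
1646 = 5*307 + 111
307 = 2*111 + 85
111 = 1*85 + 26
85 = 3*26 + 7
26 = 3*7 + 5
7 = 1*5 + 2
5 = 2*2 + 1
2 = 2*1 + 0
gcd = 1, so the inverse exists. Back-substitute:
1 = 5 − 2·2
1 = −2·7 + 3·5
1 = 3·26 − 11·7
1 = −11·85 + 36·26
1 = 36·111 − 47·85
1 = −47·307 + 130·111
1 = 130·1646 − 697·307
1 = −697·6891 + 2918·1646
So 1646·2918 ≡ 1 (mod 6891).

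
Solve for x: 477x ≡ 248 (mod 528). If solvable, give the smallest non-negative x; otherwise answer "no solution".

gcd(477, 528):
528 = 1×477 + 51
477 = 9×51 + 18
51 = 2×18 + 15
18 = 1×15 + 3
15 = 5×3 + 0
gcd = 3, but 3 ∤ 248, so the congruence has no solution.

no solution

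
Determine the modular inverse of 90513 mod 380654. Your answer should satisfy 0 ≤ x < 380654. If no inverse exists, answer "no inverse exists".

204733

Apply the Euclidean algorithm to 380654 and 90513:
380654 = 4×90513 + 18602
90513 = 4×18602 + 16105
18602 = 1×16105 + 2497
16105 = 6×2497 + 1123
2497 = 2×1123 + 251
1123 = 4×251 + 119
251 = 2×119 + 13
119 = 9×13 + 2
13 = 6×2 + 1
2 = 2×1 + 0
gcd = 1, so the inverse exists. Back-substitute:
1 = 13 − 6·2
1 = −6·119 + 55·13
1 = 55·251 − 116·119
1 = −116·1123 + 519·251
1 = 519·2497 − 1154·1123
1 = −1154·16105 + 7443·2497
1 = 7443·18602 − 8597·16105
1 = −8597·90513 + 41831·18602
1 = 41831·380654 − 175921·90513
Thus 90513·(-175921) ≡ 1 (mod 380654); reducing, -175921 mod 380654 = 204733.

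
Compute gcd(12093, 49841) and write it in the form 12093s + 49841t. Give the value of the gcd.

Apply Euclid's algorithm to 49841 and 12093:
49841 = 4×12093 + 1469
12093 = 8×1469 + 341
1469 = 4×341 + 105
341 = 3×105 + 26
105 = 4×26 + 1
26 = 26×1 + 0
gcd(12093, 49841) = 1.
Express as a combination:
1 = 105 − 4·26
1 = −4·341 + 13·105
1 = 13·1469 − 56·341
1 = −56·12093 + 461·1469
1 = 461·49841 − 1900·12093
So 1 = (461)·49841 + (-1900)·12093.

1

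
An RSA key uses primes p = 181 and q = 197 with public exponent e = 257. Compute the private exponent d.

10433

φ(n) = (p−1)(q−1) = 180·196 = 35280.
Need d with 257·d ≡ 1 (mod 35280). Apply the extended Euclidean algorithm:
35280 = 137*257 + 71
257 = 3*71 + 44
71 = 1*44 + 27
44 = 1*27 + 17
27 = 1*17 + 10
17 = 1*10 + 7
10 = 1*7 + 3
7 = 2*3 + 1
3 = 3*1 + 0
Back-substitute:
1 = 7 − 2·3
1 = −2·10 + 3·7
1 = 3·17 − 5·10
1 = −5·27 + 8·17
1 = 8·44 − 13·27
1 = −13·71 + 21·44
1 = 21·257 − 76·71
1 = −76·35280 + 10433·257
So 257·10433 ≡ 1 (mod 35280), hence d = 10433.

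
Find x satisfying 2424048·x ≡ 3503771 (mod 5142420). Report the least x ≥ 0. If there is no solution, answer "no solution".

gcd(2424048, 5142420):
5142420 = 2×2424048 + 294324
2424048 = 8×294324 + 69456
294324 = 4×69456 + 16500
69456 = 4×16500 + 3456
16500 = 4×3456 + 2676
3456 = 1×2676 + 780
2676 = 3×780 + 336
780 = 2×336 + 108
336 = 3×108 + 12
108 = 9×12 + 0
gcd = 12, but 12 ∤ 3503771, so the congruence has no solution.

no solution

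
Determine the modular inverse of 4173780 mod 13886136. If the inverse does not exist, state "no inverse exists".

no inverse exists

Compute gcd(4173780, 13886136):
13886136 = 3*4173780 + 1364796
4173780 = 3*1364796 + 79392
1364796 = 17*79392 + 15132
79392 = 5*15132 + 3732
15132 = 4*3732 + 204
3732 = 18*204 + 60
204 = 3*60 + 24
60 = 2*24 + 12
24 = 2*12 + 0
Since gcd = 12 > 1, 4173780 is not a unit mod 13886136.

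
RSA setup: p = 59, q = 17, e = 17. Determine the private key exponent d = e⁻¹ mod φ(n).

φ(n) = (p−1)(q−1) = 58·16 = 928.
Need d with 17·d ≡ 1 (mod 928). Apply the extended Euclidean algorithm:
928 = 54×17 + 10
17 = 1×10 + 7
10 = 1×7 + 3
7 = 2×3 + 1
3 = 3×1 + 0
Back-substitute:
1 = 7 − 2·3
1 = −2·10 + 3·7
1 = 3·17 − 5·10
1 = −5·928 + 273·17
So 17·273 ≡ 1 (mod 928), hence d = 273.

273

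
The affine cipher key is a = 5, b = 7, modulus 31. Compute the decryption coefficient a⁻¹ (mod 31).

Run Euclid on (31, 5):
31 = 6×5 + 1
5 = 5×1 + 0
gcd = 1, so the inverse exists. Back-substitute:
1 = 31 − 6·5
So 5·(-6) ≡ 1 (mod 31), and -6 ≡ 25 (mod 31).

25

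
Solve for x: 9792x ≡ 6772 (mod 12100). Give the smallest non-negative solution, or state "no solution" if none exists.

First find gcd(9792, 12100):
12100 = 1*9792 + 2308
9792 = 4*2308 + 560
2308 = 4*560 + 68
560 = 8*68 + 16
68 = 4*16 + 4
16 = 4*4 + 0
gcd = 4 and 4 | 6772, so solutions exist. Divide through by 4: 2448x ≡ 1693 (mod 3025).
Now find 2448⁻¹ mod 3025:
3025 = 1·2448 + 577
2448 = 4·577 + 140
577 = 4·140 + 17
140 = 8·17 + 4
17 = 4·4 + 1
4 = 4·1 + 0
Back-substitute:
1 = 17 − 4·4
1 = −4·140 + 33·17
1 = 33·577 − 136·140
1 = −136·2448 + 577·577
1 = 577·3025 − 713·2448
So 2448·(-713) ≡ 1 (mod 3025), i.e. 2448⁻¹ ≡ 2312.
Then x ≡ 2312·1693 ≡ 2891 (mod 3025); the smallest non-negative solution is x = 2891.

2891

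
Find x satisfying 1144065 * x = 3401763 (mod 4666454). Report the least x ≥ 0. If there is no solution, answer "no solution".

gcd(1144065, 4666454):
4666454 = 4*1144065 + 90194
1144065 = 12*90194 + 61737
90194 = 1*61737 + 28457
61737 = 2*28457 + 4823
28457 = 5*4823 + 4342
4823 = 1*4342 + 481
4342 = 9*481 + 13
481 = 37*13 + 0
gcd = 13, but 13 ∤ 3401763, so the congruence has no solution.

no solution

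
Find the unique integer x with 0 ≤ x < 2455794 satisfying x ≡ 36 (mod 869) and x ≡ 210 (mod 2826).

771708

Write x = 36 + 869·k. Then 869·k ≡ 210 − 36 ≡ 174 (mod 2826).
Need 869⁻¹ mod 2826. Extended Euclid on (2826, 869):
2826 = 3*869 + 219
869 = 3*219 + 212
219 = 1*212 + 7
212 = 30*7 + 2
7 = 3*2 + 1
2 = 2*1 + 0
Back-substitute:
1 = 7 − 3·2
1 = −3·212 + 91·7
1 = 91·219 − 94·212
1 = −94·869 + 373·219
1 = 373·2826 − 1213·869
869⁻¹ ≡ 1613 (mod 2826), so k ≡ 1613·174 ≡ 888 (mod 2826).
x = 36 + 869·888 = 771708.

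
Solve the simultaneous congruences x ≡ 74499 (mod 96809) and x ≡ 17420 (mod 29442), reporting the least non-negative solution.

Write x = 74499 + 96809·k. Then 96809·k ≡ 17420 − 74499 ≡ 1805 (mod 29442).
Need 96809⁻¹ mod 29442. Extended Euclid on (29442, 8483):
29442 = 3*8483 + 3993
8483 = 2*3993 + 497
3993 = 8*497 + 17
497 = 29*17 + 4
17 = 4*4 + 1
4 = 4*1 + 0
Back-substitute:
1 = 17 − 4·4
1 = −4·497 + 117·17
1 = 117·3993 − 940·497
1 = −940·8483 + 1997·3993
1 = 1997·29442 − 6931·8483
96809⁻¹ ≡ 22511 (mod 29442), so k ≡ 22511·1805 ≡ 2395 (mod 29442).
x = 74499 + 96809·2395 = 231932054.

231932054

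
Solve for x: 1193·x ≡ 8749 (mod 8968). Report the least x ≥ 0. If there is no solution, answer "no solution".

7517

First find gcd(1193, 8968):
8968 = 7·1193 + 617
1193 = 1·617 + 576
617 = 1·576 + 41
576 = 14·41 + 2
41 = 20·2 + 1
2 = 2·1 + 0
gcd = 1, so a unique solution mod 8968 exists.
Back-substitute for the Bézout coefficients:
1 = 41 − 20·2
1 = −20·576 + 281·41
1 = 281·617 − 301·576
1 = −301·1193 + 582·617
1 = 582·8968 − 4375·1193
So 1193·(-4375) ≡ 1 (mod 8968), giving 1193⁻¹ ≡ 4593.
x ≡ 1193⁻¹·8749 ≡ 4593·8749 ≡ 7517 (mod 8968).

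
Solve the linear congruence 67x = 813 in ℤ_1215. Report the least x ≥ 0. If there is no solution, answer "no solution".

1209

First find gcd(67, 1215):
1215 = 18×67 + 9
67 = 7×9 + 4
9 = 2×4 + 1
4 = 4×1 + 0
gcd = 1, so a unique solution mod 1215 exists.
Back-substitute for the Bézout coefficients:
1 = 9 − 2·4
1 = −2·67 + 15·9
1 = 15·1215 − 272·67
So 67·(-272) ≡ 1 (mod 1215), giving 67⁻¹ ≡ 943.
x ≡ 67⁻¹·813 ≡ 943·813 ≡ 1209 (mod 1215).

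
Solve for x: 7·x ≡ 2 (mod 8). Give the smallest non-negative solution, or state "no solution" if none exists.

First find gcd(7, 8):
8 = 1·7 + 1
7 = 7·1 + 0
gcd = 1, so a unique solution mod 8 exists.
Back-substitute for the Bézout coefficients:
1 = 8 − 7
So 7·(-1) ≡ 1 (mod 8), giving 7⁻¹ ≡ 7.
x ≡ 7⁻¹·2 ≡ 7·2 ≡ 6 (mod 8).

6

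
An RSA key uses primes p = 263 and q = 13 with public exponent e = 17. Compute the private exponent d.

φ(n) = (p−1)(q−1) = 262·12 = 3144.
Need d with 17·d ≡ 1 (mod 3144). Apply the extended Euclidean algorithm:
3144 = 184·17 + 16
17 = 1·16 + 1
16 = 16·1 + 0
Back-substitute:
1 = 17 − 16
1 = −3144 + 185·17
So 17·185 ≡ 1 (mod 3144), hence d = 185.

185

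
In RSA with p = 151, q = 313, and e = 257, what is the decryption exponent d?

30593

φ(n) = (p−1)(q−1) = 150·312 = 46800.
Need d with 257·d ≡ 1 (mod 46800). Apply the extended Euclidean algorithm:
46800 = 182×257 + 26
257 = 9×26 + 23
26 = 1×23 + 3
23 = 7×3 + 2
3 = 1×2 + 1
2 = 2×1 + 0
Back-substitute:
1 = 3 − 2
1 = −23 + 8·3
1 = 8·26 − 9·23
1 = −9·257 + 89·26
1 = 89·46800 − 16207·257
So 257·(-16207) ≡ 1 (mod 46800), hence d ≡ -16207 ≡ 30593 (mod 46800).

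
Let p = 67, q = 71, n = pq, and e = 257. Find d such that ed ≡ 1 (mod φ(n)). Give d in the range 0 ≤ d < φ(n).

773

φ(n) = (p−1)(q−1) = 66·70 = 4620.
Need d with 257·d ≡ 1 (mod 4620). Apply the extended Euclidean algorithm:
4620 = 17×257 + 251
257 = 1×251 + 6
251 = 41×6 + 5
6 = 1×5 + 1
5 = 5×1 + 0
Back-substitute:
1 = 6 − 5
1 = −251 + 42·6
1 = 42·257 − 43·251
1 = −43·4620 + 773·257
So 257·773 ≡ 1 (mod 4620), hence d = 773.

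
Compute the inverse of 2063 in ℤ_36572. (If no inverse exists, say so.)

Run Euclid on (36572, 2063):
36572 = 17×2063 + 1501
2063 = 1×1501 + 562
1501 = 2×562 + 377
562 = 1×377 + 185
377 = 2×185 + 7
185 = 26×7 + 3
7 = 2×3 + 1
3 = 3×1 + 0
Since gcd(2063, 36572) = 1, back-substitute to write 1 as a combination:
1 = 7 − 2·3
1 = −2·185 + 53·7
1 = 53·377 − 108·185
1 = −108·562 + 161·377
1 = 161·1501 − 430·562
1 = −430·2063 + 591·1501
1 = 591·36572 − 10477·2063
Thus 2063·(-10477) ≡ 1 (mod 36572); reducing, -10477 mod 36572 = 26095.

26095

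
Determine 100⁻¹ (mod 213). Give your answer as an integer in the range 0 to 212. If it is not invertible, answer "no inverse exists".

Extended Euclidean algorithm:
213 = 2*100 + 13
100 = 7*13 + 9
13 = 1*9 + 4
9 = 2*4 + 1
4 = 4*1 + 0
The gcd is 1. Working backward:
1 = 9 − 2·4
1 = −2·13 + 3·9
1 = 3·100 − 23·13
1 = −23·213 + 49·100
So 100·49 ≡ 1 (mod 213).

49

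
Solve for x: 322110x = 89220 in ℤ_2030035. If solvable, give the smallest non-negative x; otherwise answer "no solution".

First find gcd(322110, 2030035):
2030035 = 6×322110 + 97375
322110 = 3×97375 + 29985
97375 = 3×29985 + 7420
29985 = 4×7420 + 305
7420 = 24×305 + 100
305 = 3×100 + 5
100 = 20×5 + 0
gcd = 5 and 5 | 89220, so solutions exist. Divide through by 5: 64422x ≡ 17844 (mod 406007).
Now find 64422⁻¹ mod 406007:
406007 = 6·64422 + 19475
64422 = 3·19475 + 5997
19475 = 3·5997 + 1484
5997 = 4·1484 + 61
1484 = 24·61 + 20
61 = 3·20 + 1
20 = 20·1 + 0
Back-substitute:
1 = 61 − 3·20
1 = −3·1484 + 73·61
1 = 73·5997 − 295·1484
1 = −295·19475 + 958·5997
1 = 958·64422 − 3169·19475
1 = −3169·406007 + 19972·64422
So 64422⁻¹ ≡ 19972 (mod 406007).
Then x ≡ 19972·17844 ≡ 312229 (mod 406007); the smallest non-negative solution is x = 312229.

312229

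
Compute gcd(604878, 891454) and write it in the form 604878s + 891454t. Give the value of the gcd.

Euclidean algorithm:
891454 = 1·604878 + 286576
604878 = 2·286576 + 31726
286576 = 9·31726 + 1042
31726 = 30·1042 + 466
1042 = 2·466 + 110
466 = 4·110 + 26
110 = 4·26 + 6
26 = 4·6 + 2
6 = 3·2 + 0
gcd(604878, 891454) = 2.
Working backward:
2 = 26 − 4·6
2 = −4·110 + 17·26
2 = 17·466 − 72·110
2 = −72·1042 + 161·466
2 = 161·31726 − 4902·1042
2 = −4902·286576 + 44279·31726
2 = 44279·604878 − 93460·286576
2 = −93460·891454 + 137739·604878
So 2 = (-93460)·891454 + (137739)·604878.

2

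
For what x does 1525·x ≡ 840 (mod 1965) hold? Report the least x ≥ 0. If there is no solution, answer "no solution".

141

First find gcd(1525, 1965):
1965 = 1×1525 + 440
1525 = 3×440 + 205
440 = 2×205 + 30
205 = 6×30 + 25
30 = 1×25 + 5
25 = 5×5 + 0
gcd = 5 and 5 | 840, so solutions exist. Divide through by 5: 305x ≡ 168 (mod 393).
Now find 305⁻¹ mod 393:
393 = 1×305 + 88
305 = 3×88 + 41
88 = 2×41 + 6
41 = 6×6 + 5
6 = 1×5 + 1
5 = 5×1 + 0
Back-substitute:
1 = 6 − 5
1 = −41 + 7·6
1 = 7·88 − 15·41
1 = −15·305 + 52·88
1 = 52·393 − 67·305
So 305·(-67) ≡ 1 (mod 393), i.e. 305⁻¹ ≡ 326.
Then x ≡ 326·168 ≡ 141 (mod 393); the smallest non-negative solution is x = 141.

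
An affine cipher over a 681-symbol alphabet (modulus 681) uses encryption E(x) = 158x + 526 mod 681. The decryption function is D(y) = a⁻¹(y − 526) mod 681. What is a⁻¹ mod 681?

Run Euclid on (681, 158):
681 = 4*158 + 49
158 = 3*49 + 11
49 = 4*11 + 5
11 = 2*5 + 1
5 = 5*1 + 0
gcd = 1, so the inverse exists. Back-substitute:
1 = 11 − 2·5
1 = −2·49 + 9·11
1 = 9·158 − 29·49
1 = −29·681 + 125·158
So 158·125 ≡ 1 (mod 681).

125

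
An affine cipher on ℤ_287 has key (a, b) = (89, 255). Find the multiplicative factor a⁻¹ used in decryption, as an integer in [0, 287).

129

Apply the Euclidean algorithm to 287 and 89:
287 = 3*89 + 20
89 = 4*20 + 9
20 = 2*9 + 2
9 = 4*2 + 1
2 = 2*1 + 0
The gcd is 1. Working backward:
1 = 9 − 4·2
1 = −4·20 + 9·9
1 = 9·89 − 40·20
1 = −40·287 + 129·89
So 89·129 ≡ 1 (mod 287).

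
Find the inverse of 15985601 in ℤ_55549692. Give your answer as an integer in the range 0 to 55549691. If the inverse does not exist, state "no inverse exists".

gcd(55549692, 15985601) by repeated division:
55549692 = 3×15985601 + 7592889
15985601 = 2×7592889 + 799823
7592889 = 9×799823 + 394482
799823 = 2×394482 + 10859
394482 = 36×10859 + 3558
10859 = 3×3558 + 185
3558 = 19×185 + 43
185 = 4×43 + 13
43 = 3×13 + 4
13 = 3×4 + 1
4 = 4×1 + 0
The gcd is 1. Working backward:
1 = 13 − 3·4
1 = −3·43 + 10·13
1 = 10·185 − 43·43
1 = −43·3558 + 827·185
1 = 827·10859 − 2524·3558
1 = −2524·394482 + 91691·10859
1 = 91691·799823 − 185906·394482
1 = −185906·7592889 + 1764845·799823
1 = 1764845·15985601 − 3715596·7592889
1 = −3715596·55549692 + 12911633·15985601
So 15985601·12911633 ≡ 1 (mod 55549692).

12911633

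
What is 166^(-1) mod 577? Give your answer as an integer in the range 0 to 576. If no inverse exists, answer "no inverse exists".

73

Extended Euclidean algorithm:
577 = 3×166 + 79
166 = 2×79 + 8
79 = 9×8 + 7
8 = 1×7 + 1
7 = 7×1 + 0
The gcd is 1. Working backward:
1 = 8 − 7
1 = −79 + 10·8
1 = 10·166 − 21·79
1 = −21·577 + 73·166
So 166·73 ≡ 1 (mod 577).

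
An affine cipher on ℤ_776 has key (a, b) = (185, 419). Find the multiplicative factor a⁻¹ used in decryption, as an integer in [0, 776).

625

Apply the Euclidean algorithm to 776 and 185:
776 = 4×185 + 36
185 = 5×36 + 5
36 = 7×5 + 1
5 = 5×1 + 0
The gcd is 1. Working backward:
1 = 36 − 7·5
1 = −7·185 + 36·36
1 = 36·776 − 151·185
So 185·(-151) ≡ 1 (mod 776), and -151 ≡ 625 (mod 776).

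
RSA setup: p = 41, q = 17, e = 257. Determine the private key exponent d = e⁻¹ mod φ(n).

513

φ(n) = (p−1)(q−1) = 40·16 = 640.
Need d with 257·d ≡ 1 (mod 640). Apply the extended Euclidean algorithm:
640 = 2*257 + 126
257 = 2*126 + 5
126 = 25*5 + 1
5 = 5*1 + 0
Back-substitute:
1 = 126 − 25·5
1 = −25·257 + 51·126
1 = 51·640 − 127·257
So 257·(-127) ≡ 1 (mod 640), hence d ≡ -127 ≡ 513 (mod 640).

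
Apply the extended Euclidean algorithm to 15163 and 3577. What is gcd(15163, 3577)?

Apply Euclid's algorithm to 15163 and 3577:
15163 = 4*3577 + 855
3577 = 4*855 + 157
855 = 5*157 + 70
157 = 2*70 + 17
70 = 4*17 + 2
17 = 8*2 + 1
2 = 2*1 + 0
gcd(15163, 3577) = 1.
Back-substituting:
1 = 17 − 8·2
1 = −8·70 + 33·17
1 = 33·157 − 74·70
1 = −74·855 + 403·157
1 = 403·3577 − 1686·855
1 = −1686·15163 + 7147·3577
So 1 = (-1686)·15163 + (7147)·3577.

1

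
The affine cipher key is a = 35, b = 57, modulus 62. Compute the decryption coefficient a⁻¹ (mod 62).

39

Run Euclid on (62, 35):
62 = 1×35 + 27
35 = 1×27 + 8
27 = 3×8 + 3
8 = 2×3 + 2
3 = 1×2 + 1
2 = 2×1 + 0
gcd = 1, so the inverse exists. Back-substitute:
1 = 3 − 2
1 = −8 + 3·3
1 = 3·27 − 10·8
1 = −10·35 + 13·27
1 = 13·62 − 23·35
Hence 35⁻¹ ≡ -23 ≡ 39 (mod 62).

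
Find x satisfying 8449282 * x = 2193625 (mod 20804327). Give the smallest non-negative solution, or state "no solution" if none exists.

4395944

First find gcd(8449282, 20804327):
20804327 = 2×8449282 + 3905763
8449282 = 2×3905763 + 637756
3905763 = 6×637756 + 79227
637756 = 8×79227 + 3940
79227 = 20×3940 + 427
3940 = 9×427 + 97
427 = 4×97 + 39
97 = 2×39 + 19
39 = 2×19 + 1
19 = 19×1 + 0
gcd = 1, so a unique solution mod 20804327 exists.
Back-substitute for the Bézout coefficients:
1 = 39 − 2·19
1 = −2·97 + 5·39
1 = 5·427 − 22·97
1 = −22·3940 + 203·427
1 = 203·79227 − 4082·3940
1 = −4082·637756 + 32859·79227
1 = 32859·3905763 − 201236·637756
1 = −201236·8449282 + 435331·3905763
1 = 435331·20804327 − 1071898·8449282
So 8449282·(-1071898) ≡ 1 (mod 20804327), giving 8449282⁻¹ ≡ 19732429.
x ≡ 8449282⁻¹·2193625 ≡ 19732429·2193625 ≡ 4395944 (mod 20804327).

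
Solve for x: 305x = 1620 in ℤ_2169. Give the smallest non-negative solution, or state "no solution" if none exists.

First find gcd(305, 2169):
2169 = 7×305 + 34
305 = 8×34 + 33
34 = 1×33 + 1
33 = 33×1 + 0
gcd = 1, so a unique solution mod 2169 exists.
Back-substitute for the Bézout coefficients:
1 = 34 − 33
1 = −305 + 9·34
1 = 9·2169 − 64·305
So 305·(-64) ≡ 1 (mod 2169), giving 305⁻¹ ≡ 2105.
x ≡ 305⁻¹·1620 ≡ 2105·1620 ≡ 432 (mod 2169).

432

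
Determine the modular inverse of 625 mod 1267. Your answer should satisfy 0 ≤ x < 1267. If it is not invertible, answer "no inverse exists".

gcd(1267, 625) by repeated division:
1267 = 2*625 + 17
625 = 36*17 + 13
17 = 1*13 + 4
13 = 3*4 + 1
4 = 4*1 + 0
Since gcd(625, 1267) = 1, back-substitute to write 1 as a combination:
1 = 13 − 3·4
1 = −3·17 + 4·13
1 = 4·625 − 147·17
1 = −147·1267 + 298·625
So 625·298 ≡ 1 (mod 1267).

298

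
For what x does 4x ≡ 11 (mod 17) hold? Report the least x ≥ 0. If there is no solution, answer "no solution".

First find gcd(4, 17):
17 = 4*4 + 1
4 = 4*1 + 0
gcd = 1, so a unique solution mod 17 exists.
Back-substitute for the Bézout coefficients:
1 = 17 − 4·4
So 4·(-4) ≡ 1 (mod 17), giving 4⁻¹ ≡ 13.
x ≡ 4⁻¹·11 ≡ 13·11 ≡ 7 (mod 17).

7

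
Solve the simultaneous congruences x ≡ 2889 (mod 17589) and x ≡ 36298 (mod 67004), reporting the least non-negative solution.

94578942

Write x = 2889 + 17589·k. Then 17589·k ≡ 36298 − 2889 ≡ 33409 (mod 67004).
Need 17589⁻¹ mod 67004. Extended Euclid on (67004, 17589):
67004 = 3·17589 + 14237
17589 = 1·14237 + 3352
14237 = 4·3352 + 829
3352 = 4·829 + 36
829 = 23·36 + 1
36 = 36·1 + 0
Back-substitute:
1 = 829 − 23·36
1 = −23·3352 + 93·829
1 = 93·14237 − 395·3352
1 = −395·17589 + 488·14237
1 = 488·67004 − 1859·17589
17589⁻¹ ≡ 65145 (mod 67004), so k ≡ 65145·33409 ≡ 5377 (mod 67004).
x = 2889 + 17589·5377 = 94578942.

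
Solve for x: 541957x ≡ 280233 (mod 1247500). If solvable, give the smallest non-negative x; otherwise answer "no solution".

First find gcd(541957, 1247500):
1247500 = 2·541957 + 163586
541957 = 3·163586 + 51199
163586 = 3·51199 + 9989
51199 = 5·9989 + 1254
9989 = 7·1254 + 1211
1254 = 1·1211 + 43
1211 = 28·43 + 7
43 = 6·7 + 1
7 = 7·1 + 0
gcd = 1, so a unique solution mod 1247500 exists.
Back-substitute for the Bézout coefficients:
1 = 43 − 6·7
1 = −6·1211 + 169·43
1 = 169·1254 − 175·1211
1 = −175·9989 + 1394·1254
1 = 1394·51199 − 7145·9989
1 = −7145·163586 + 22829·51199
1 = 22829·541957 − 75632·163586
1 = −75632·1247500 + 174093·541957
So 541957·(174093) ≡ 1 (mod 1247500), giving 541957⁻¹ ≡ 174093.
x ≡ 541957⁻¹·280233 ≡ 174093·280233 ≡ 621169 (mod 1247500).

621169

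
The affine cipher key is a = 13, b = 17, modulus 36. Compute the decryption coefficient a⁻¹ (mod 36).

25

gcd(36, 13) by repeated division:
36 = 2×13 + 10
13 = 1×10 + 3
10 = 3×3 + 1
3 = 3×1 + 0
gcd = 1, so the inverse exists. Back-substitute:
1 = 10 − 3·3
1 = −3·13 + 4·10
1 = 4·36 − 11·13
Hence 13⁻¹ ≡ -11 ≡ 25 (mod 36).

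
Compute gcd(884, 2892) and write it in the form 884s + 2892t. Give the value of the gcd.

Apply Euclid's algorithm to 2892 and 884:
2892 = 3·884 + 240
884 = 3·240 + 164
240 = 1·164 + 76
164 = 2·76 + 12
76 = 6·12 + 4
12 = 3·4 + 0
gcd(884, 2892) = 4.
Express as a combination:
4 = 76 − 6·12
4 = −6·164 + 13·76
4 = 13·240 − 19·164
4 = −19·884 + 70·240
4 = 70·2892 − 229·884
So 4 = (70)·2892 + (-229)·884.

4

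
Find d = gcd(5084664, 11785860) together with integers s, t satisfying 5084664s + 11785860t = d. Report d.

12

Apply Euclid's algorithm to 11785860 and 5084664:
11785860 = 2*5084664 + 1616532
5084664 = 3*1616532 + 235068
1616532 = 6*235068 + 206124
235068 = 1*206124 + 28944
206124 = 7*28944 + 3516
28944 = 8*3516 + 816
3516 = 4*816 + 252
816 = 3*252 + 60
252 = 4*60 + 12
60 = 5*12 + 0
gcd(5084664, 11785860) = 12.
Express as a combination:
12 = 252 − 4·60
12 = −4·816 + 13·252
12 = 13·3516 − 56·816
12 = −56·28944 + 461·3516
12 = 461·206124 − 3283·28944
12 = −3283·235068 + 3744·206124
12 = 3744·1616532 − 25747·235068
12 = −25747·5084664 + 80985·1616532
12 = 80985·11785860 − 187717·5084664
So 12 = (80985)·11785860 + (-187717)·5084664.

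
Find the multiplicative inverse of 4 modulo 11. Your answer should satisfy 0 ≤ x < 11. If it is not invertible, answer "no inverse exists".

3

gcd(11, 4) by repeated division:
11 = 2·4 + 3
4 = 1·3 + 1
3 = 3·1 + 0
The gcd is 1. Working backward:
1 = 4 − 3
1 = −11 + 3·4
So 4·3 ≡ 1 (mod 11).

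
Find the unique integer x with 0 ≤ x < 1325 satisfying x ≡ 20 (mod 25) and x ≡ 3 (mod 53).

745

Write x = 20 + 25·k. Then 25·k ≡ 3 − 20 ≡ 36 (mod 53).
Need 25⁻¹ mod 53. Extended Euclid on (53, 25):
53 = 2×25 + 3
25 = 8×3 + 1
3 = 3×1 + 0
Back-substitute:
1 = 25 − 8·3
1 = −8·53 + 17·25
25⁻¹ ≡ 17 (mod 53), so k ≡ 17·36 ≡ 29 (mod 53).
x = 20 + 25·29 = 745.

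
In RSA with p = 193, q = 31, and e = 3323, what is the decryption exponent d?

φ(n) = (p−1)(q−1) = 192·30 = 5760.
Need d with 3323·d ≡ 1 (mod 5760). Apply the extended Euclidean algorithm:
5760 = 1·3323 + 2437
3323 = 1·2437 + 886
2437 = 2·886 + 665
886 = 1·665 + 221
665 = 3·221 + 2
221 = 110·2 + 1
2 = 2·1 + 0
Back-substitute:
1 = 221 − 110·2
1 = −110·665 + 331·221
1 = 331·886 − 441·665
1 = −441·2437 + 1213·886
1 = 1213·3323 − 1654·2437
1 = −1654·5760 + 2867·3323
So 3323·2867 ≡ 1 (mod 5760), hence d = 2867.

2867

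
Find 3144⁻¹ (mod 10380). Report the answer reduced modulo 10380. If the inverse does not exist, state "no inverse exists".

no inverse exists

Euclidean algorithm on 10380, 3144:
10380 = 3·3144 + 948
3144 = 3·948 + 300
948 = 3·300 + 48
300 = 6·48 + 12
48 = 4·12 + 0
The gcd is 12, not 1, hence no inverse exists.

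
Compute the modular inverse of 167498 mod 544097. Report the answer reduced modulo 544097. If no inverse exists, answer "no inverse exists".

147798

gcd(544097, 167498) by repeated division:
544097 = 3*167498 + 41603
167498 = 4*41603 + 1086
41603 = 38*1086 + 335
1086 = 3*335 + 81
335 = 4*81 + 11
81 = 7*11 + 4
11 = 2*4 + 3
4 = 1*3 + 1
3 = 3*1 + 0
gcd = 1, so the inverse exists. Back-substitute:
1 = 4 − 3
1 = −11 + 3·4
1 = 3·81 − 22·11
1 = −22·335 + 91·81
1 = 91·1086 − 295·335
1 = −295·41603 + 11301·1086
1 = 11301·167498 − 45499·41603
1 = −45499·544097 + 147798·167498
So 167498·147798 ≡ 1 (mod 544097).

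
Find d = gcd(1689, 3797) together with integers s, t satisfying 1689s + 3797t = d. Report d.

Apply Euclid's algorithm to 3797 and 1689:
3797 = 2×1689 + 419
1689 = 4×419 + 13
419 = 32×13 + 3
13 = 4×3 + 1
3 = 3×1 + 0
gcd(1689, 3797) = 1.
Working backward:
1 = 13 − 4·3
1 = −4·419 + 129·13
1 = 129·1689 − 520·419
1 = −520·3797 + 1169·1689
So 1 = (-520)·3797 + (1169)·1689.

1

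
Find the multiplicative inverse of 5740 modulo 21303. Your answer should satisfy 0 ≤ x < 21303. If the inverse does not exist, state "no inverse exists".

18976

gcd(21303, 5740) by repeated division:
21303 = 3×5740 + 4083
5740 = 1×4083 + 1657
4083 = 2×1657 + 769
1657 = 2×769 + 119
769 = 6×119 + 55
119 = 2×55 + 9
55 = 6×9 + 1
9 = 9×1 + 0
The gcd is 1. Working backward:
1 = 55 − 6·9
1 = −6·119 + 13·55
1 = 13·769 − 84·119
1 = −84·1657 + 181·769
1 = 181·4083 − 446·1657
1 = −446·5740 + 627·4083
1 = 627·21303 − 2327·5740
Hence 5740⁻¹ ≡ -2327 ≡ 18976 (mod 21303).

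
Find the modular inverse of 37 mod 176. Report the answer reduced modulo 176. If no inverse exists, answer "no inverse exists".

Run Euclid on (176, 37):
176 = 4*37 + 28
37 = 1*28 + 9
28 = 3*9 + 1
9 = 9*1 + 0
Since gcd(37, 176) = 1, back-substitute to write 1 as a combination:
1 = 28 − 3·9
1 = −3·37 + 4·28
1 = 4·176 − 19·37
Hence 37⁻¹ ≡ -19 ≡ 157 (mod 176).

157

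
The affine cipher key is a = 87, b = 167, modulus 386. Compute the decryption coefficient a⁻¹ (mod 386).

71

gcd(386, 87) by repeated division:
386 = 4×87 + 38
87 = 2×38 + 11
38 = 3×11 + 5
11 = 2×5 + 1
5 = 5×1 + 0
The gcd is 1. Working backward:
1 = 11 − 2·5
1 = −2·38 + 7·11
1 = 7·87 − 16·38
1 = −16·386 + 71·87
So 87·71 ≡ 1 (mod 386).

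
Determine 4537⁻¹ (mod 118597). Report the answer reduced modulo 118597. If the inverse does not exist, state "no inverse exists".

52855

Apply the Euclidean algorithm to 118597 and 4537:
118597 = 26×4537 + 635
4537 = 7×635 + 92
635 = 6×92 + 83
92 = 1×83 + 9
83 = 9×9 + 2
9 = 4×2 + 1
2 = 2×1 + 0
The gcd is 1. Working backward:
1 = 9 − 4·2
1 = −4·83 + 37·9
1 = 37·92 − 41·83
1 = −41·635 + 283·92
1 = 283·4537 − 2022·635
1 = −2022·118597 + 52855·4537
So 4537·52855 ≡ 1 (mod 118597).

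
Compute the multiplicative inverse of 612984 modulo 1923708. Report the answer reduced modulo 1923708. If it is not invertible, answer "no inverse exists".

Compute gcd(612984, 1923708):
1923708 = 3*612984 + 84756
612984 = 7*84756 + 19692
84756 = 4*19692 + 5988
19692 = 3*5988 + 1728
5988 = 3*1728 + 804
1728 = 2*804 + 120
804 = 6*120 + 84
120 = 1*84 + 36
84 = 2*36 + 12
36 = 3*12 + 0
The gcd is 12, not 1, hence no inverse exists.

no inverse exists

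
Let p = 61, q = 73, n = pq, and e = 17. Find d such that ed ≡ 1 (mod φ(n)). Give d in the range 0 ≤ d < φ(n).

2033

φ(n) = (p−1)(q−1) = 60·72 = 4320.
Need d with 17·d ≡ 1 (mod 4320). Apply the extended Euclidean algorithm:
4320 = 254·17 + 2
17 = 8·2 + 1
2 = 2·1 + 0
Back-substitute:
1 = 17 − 8·2
1 = −8·4320 + 2033·17
So 17·2033 ≡ 1 (mod 4320), hence d = 2033.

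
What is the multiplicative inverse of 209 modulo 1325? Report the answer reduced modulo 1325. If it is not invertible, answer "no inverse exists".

Run Euclid on (1325, 209):
1325 = 6·209 + 71
209 = 2·71 + 67
71 = 1·67 + 4
67 = 16·4 + 3
4 = 1·3 + 1
3 = 3·1 + 0
Since gcd(209, 1325) = 1, back-substitute to write 1 as a combination:
1 = 4 − 3
1 = −67 + 17·4
1 = 17·71 − 18·67
1 = −18·209 + 53·71
1 = 53·1325 − 336·209
Thus 209·(-336) ≡ 1 (mod 1325); reducing, -336 mod 1325 = 989.

989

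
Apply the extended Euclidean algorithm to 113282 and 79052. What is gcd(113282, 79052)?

2

Euclidean algorithm:
113282 = 1*79052 + 34230
79052 = 2*34230 + 10592
34230 = 3*10592 + 2454
10592 = 4*2454 + 776
2454 = 3*776 + 126
776 = 6*126 + 20
126 = 6*20 + 6
20 = 3*6 + 2
6 = 3*2 + 0
gcd(113282, 79052) = 2.
Back-substituting:
2 = 20 − 3·6
2 = −3·126 + 19·20
2 = 19·776 − 117·126
2 = −117·2454 + 370·776
2 = 370·10592 − 1597·2454
2 = −1597·34230 + 5161·10592
2 = 5161·79052 − 11919·34230
2 = −11919·113282 + 17080·79052
So 2 = (-11919)·113282 + (17080)·79052.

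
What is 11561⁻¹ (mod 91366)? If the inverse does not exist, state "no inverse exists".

Compute gcd(11561, 91366):
91366 = 7·11561 + 10439
11561 = 1·10439 + 1122
10439 = 9·1122 + 341
1122 = 3·341 + 99
341 = 3·99 + 44
99 = 2·44 + 11
44 = 4·11 + 0
The gcd is 11, not 1, hence no inverse exists.

no inverse exists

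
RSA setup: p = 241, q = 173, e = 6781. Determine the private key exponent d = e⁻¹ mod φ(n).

34261

φ(n) = (p−1)(q−1) = 240·172 = 41280.
Need d with 6781·d ≡ 1 (mod 41280). Apply the extended Euclidean algorithm:
41280 = 6×6781 + 594
6781 = 11×594 + 247
594 = 2×247 + 100
247 = 2×100 + 47
100 = 2×47 + 6
47 = 7×6 + 5
6 = 1×5 + 1
5 = 5×1 + 0
Back-substitute:
1 = 6 − 5
1 = −47 + 8·6
1 = 8·100 − 17·47
1 = −17·247 + 42·100
1 = 42·594 − 101·247
1 = −101·6781 + 1153·594
1 = 1153·41280 − 7019·6781
So 6781·(-7019) ≡ 1 (mod 41280), hence d ≡ -7019 ≡ 34261 (mod 41280).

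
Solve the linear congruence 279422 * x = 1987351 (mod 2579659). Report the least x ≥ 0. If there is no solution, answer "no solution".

First find gcd(279422, 2579659):
2579659 = 9·279422 + 64861
279422 = 4·64861 + 19978
64861 = 3·19978 + 4927
19978 = 4·4927 + 270
4927 = 18·270 + 67
270 = 4·67 + 2
67 = 33·2 + 1
2 = 2·1 + 0
gcd = 1, so a unique solution mod 2579659 exists.
Back-substitute for the Bézout coefficients:
1 = 67 − 33·2
1 = −33·270 + 133·67
1 = 133·4927 − 2427·270
1 = −2427·19978 + 9841·4927
1 = 9841·64861 − 31950·19978
1 = −31950·279422 + 137641·64861
1 = 137641·2579659 − 1270719·279422
So 279422·(-1270719) ≡ 1 (mod 2579659), giving 279422⁻¹ ≡ 1308940.
x ≡ 279422⁻¹·1987351 ≡ 1308940·1987351 ≡ 241658 (mod 2579659).

241658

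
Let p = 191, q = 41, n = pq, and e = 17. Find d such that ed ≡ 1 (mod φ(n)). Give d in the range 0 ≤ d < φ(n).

φ(n) = (p−1)(q−1) = 190·40 = 7600.
Need d with 17·d ≡ 1 (mod 7600). Apply the extended Euclidean algorithm:
7600 = 447·17 + 1
17 = 17·1 + 0
Back-substitute:
1 = 7600 − 447·17
So 17·(-447) ≡ 1 (mod 7600), hence d ≡ -447 ≡ 7153 (mod 7600).

7153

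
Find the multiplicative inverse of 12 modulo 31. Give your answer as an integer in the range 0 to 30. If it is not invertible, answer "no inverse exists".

13

Run Euclid on (31, 12):
31 = 2*12 + 7
12 = 1*7 + 5
7 = 1*5 + 2
5 = 2*2 + 1
2 = 2*1 + 0
The gcd is 1. Working backward:
1 = 5 − 2·2
1 = −2·7 + 3·5
1 = 3·12 − 5·7
1 = −5·31 + 13·12
So 12·13 ≡ 1 (mod 31).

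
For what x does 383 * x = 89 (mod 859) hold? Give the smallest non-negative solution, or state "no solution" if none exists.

229

First find gcd(383, 859):
859 = 2*383 + 93
383 = 4*93 + 11
93 = 8*11 + 5
11 = 2*5 + 1
5 = 5*1 + 0
gcd = 1, so a unique solution mod 859 exists.
Back-substitute for the Bézout coefficients:
1 = 11 − 2·5
1 = −2·93 + 17·11
1 = 17·383 − 70·93
1 = −70·859 + 157·383
So 383·(157) ≡ 1 (mod 859), giving 383⁻¹ ≡ 157.
x ≡ 383⁻¹·89 ≡ 157·89 ≡ 229 (mod 859).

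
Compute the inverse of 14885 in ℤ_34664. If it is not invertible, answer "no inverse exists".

14173

gcd(34664, 14885) by repeated division:
34664 = 2*14885 + 4894
14885 = 3*4894 + 203
4894 = 24*203 + 22
203 = 9*22 + 5
22 = 4*5 + 2
5 = 2*2 + 1
2 = 2*1 + 0
The gcd is 1. Working backward:
1 = 5 − 2·2
1 = −2·22 + 9·5
1 = 9·203 − 83·22
1 = −83·4894 + 2001·203
1 = 2001·14885 − 6086·4894
1 = −6086·34664 + 14173·14885
So 14885·14173 ≡ 1 (mod 34664).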